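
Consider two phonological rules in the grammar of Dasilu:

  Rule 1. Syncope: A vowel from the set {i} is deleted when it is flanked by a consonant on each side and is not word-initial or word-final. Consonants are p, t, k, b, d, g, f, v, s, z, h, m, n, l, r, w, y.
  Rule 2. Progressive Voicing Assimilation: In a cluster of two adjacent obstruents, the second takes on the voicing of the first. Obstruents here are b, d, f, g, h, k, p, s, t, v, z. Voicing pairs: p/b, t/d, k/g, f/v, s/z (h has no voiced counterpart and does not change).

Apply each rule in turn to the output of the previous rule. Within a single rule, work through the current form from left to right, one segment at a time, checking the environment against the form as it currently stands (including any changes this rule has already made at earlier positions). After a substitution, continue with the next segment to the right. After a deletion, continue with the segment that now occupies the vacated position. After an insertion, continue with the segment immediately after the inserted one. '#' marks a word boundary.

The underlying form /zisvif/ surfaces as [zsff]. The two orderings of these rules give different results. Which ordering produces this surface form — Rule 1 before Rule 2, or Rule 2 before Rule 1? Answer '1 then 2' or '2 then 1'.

Order 1 then 2:
  1 Syncope: [zisvif] → [zsvf]
  2 Progressive Voicing Assimilation: [zsvf] → [zzvv]
  result: [zzvv]
Order 2 then 1:
  2 Progressive Voicing Assimilation: [zisvif] → [zisfif]
  1 Syncope: [zisfif] → [zsff]
  result: [zsff]

2 then 1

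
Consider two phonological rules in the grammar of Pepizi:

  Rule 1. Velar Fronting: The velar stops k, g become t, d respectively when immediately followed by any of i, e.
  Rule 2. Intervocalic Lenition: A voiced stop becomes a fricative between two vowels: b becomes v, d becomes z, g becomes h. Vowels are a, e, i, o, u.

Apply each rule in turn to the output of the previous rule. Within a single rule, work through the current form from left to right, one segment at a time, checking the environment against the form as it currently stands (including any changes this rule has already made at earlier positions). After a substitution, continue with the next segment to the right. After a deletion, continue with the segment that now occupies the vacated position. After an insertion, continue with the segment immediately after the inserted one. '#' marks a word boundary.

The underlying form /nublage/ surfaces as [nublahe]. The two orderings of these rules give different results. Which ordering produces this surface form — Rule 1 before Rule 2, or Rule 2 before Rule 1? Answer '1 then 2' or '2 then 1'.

Order 1 then 2:
  1 Velar Fronting: [nublage] → [nublade]
  2 Intervocalic Lenition: [nublade] → [nublaze]
  result: [nublaze]
Order 2 then 1:
  2 Intervocalic Lenition: [nublage] → [nublahe]
  1 Velar Fronting: no change — [nublahe]
  result: [nublahe]

2 then 1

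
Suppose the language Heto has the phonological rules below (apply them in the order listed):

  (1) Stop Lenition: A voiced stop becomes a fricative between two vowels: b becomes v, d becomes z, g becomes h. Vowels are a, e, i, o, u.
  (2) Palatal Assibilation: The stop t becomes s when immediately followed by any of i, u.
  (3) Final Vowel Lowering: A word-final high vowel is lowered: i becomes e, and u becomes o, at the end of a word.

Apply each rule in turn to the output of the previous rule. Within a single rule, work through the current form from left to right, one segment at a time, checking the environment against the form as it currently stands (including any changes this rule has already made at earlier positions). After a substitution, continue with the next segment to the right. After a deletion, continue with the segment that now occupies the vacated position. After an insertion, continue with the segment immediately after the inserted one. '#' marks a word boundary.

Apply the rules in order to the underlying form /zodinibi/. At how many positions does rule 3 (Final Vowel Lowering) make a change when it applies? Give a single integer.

1

(1) Stop Lenition: [zodinibi] → [zozinivi]
(2) Palatal Assibilation: no change — [zozinivi]
(3) Final Vowel Lowering: [zozinivi] → [zozinive]
Rule 3 changed 1 position(s).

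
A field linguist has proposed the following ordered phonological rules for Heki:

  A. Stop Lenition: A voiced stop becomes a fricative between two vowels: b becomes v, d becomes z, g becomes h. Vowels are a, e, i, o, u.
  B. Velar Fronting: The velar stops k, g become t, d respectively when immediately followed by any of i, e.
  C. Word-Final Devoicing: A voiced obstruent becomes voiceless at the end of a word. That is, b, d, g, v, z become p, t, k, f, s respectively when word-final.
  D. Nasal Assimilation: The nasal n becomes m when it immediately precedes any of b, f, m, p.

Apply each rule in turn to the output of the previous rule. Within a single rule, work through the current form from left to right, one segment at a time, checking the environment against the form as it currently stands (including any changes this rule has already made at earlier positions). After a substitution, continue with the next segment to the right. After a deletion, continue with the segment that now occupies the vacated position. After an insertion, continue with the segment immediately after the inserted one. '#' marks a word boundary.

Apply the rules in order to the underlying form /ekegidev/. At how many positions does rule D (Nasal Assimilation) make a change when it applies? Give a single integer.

A Stop Lenition: [ekegidev] → [ekehizev]
B Velar Fronting: [ekehizev] → [etehizev]
C Word-Final Devoicing: [etehizev] → [etehizef]
D Nasal Assimilation: no change — [etehizef]
Rule D changed 0 position(s).

0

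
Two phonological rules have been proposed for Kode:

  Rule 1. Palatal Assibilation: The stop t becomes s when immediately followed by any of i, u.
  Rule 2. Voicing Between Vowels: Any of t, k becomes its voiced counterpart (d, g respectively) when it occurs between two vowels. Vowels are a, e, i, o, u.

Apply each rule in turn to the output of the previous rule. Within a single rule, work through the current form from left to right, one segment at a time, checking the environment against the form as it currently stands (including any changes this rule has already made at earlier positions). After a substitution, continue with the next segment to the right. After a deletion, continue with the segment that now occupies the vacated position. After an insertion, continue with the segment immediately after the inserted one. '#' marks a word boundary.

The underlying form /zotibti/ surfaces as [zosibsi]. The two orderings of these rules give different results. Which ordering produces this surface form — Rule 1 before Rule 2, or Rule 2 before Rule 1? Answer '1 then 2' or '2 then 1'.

1 then 2

Order 1 then 2:
  1 Palatal Assibilation: [zotibti] → [zosibsi]
  2 Voicing Between Vowels: no change — [zosibsi]
  result: [zosibsi]
Order 2 then 1:
  2 Voicing Between Vowels: [zotibti] → [zodibti]
  1 Palatal Assibilation: [zodibti] → [zodibsi]
  result: [zodibsi]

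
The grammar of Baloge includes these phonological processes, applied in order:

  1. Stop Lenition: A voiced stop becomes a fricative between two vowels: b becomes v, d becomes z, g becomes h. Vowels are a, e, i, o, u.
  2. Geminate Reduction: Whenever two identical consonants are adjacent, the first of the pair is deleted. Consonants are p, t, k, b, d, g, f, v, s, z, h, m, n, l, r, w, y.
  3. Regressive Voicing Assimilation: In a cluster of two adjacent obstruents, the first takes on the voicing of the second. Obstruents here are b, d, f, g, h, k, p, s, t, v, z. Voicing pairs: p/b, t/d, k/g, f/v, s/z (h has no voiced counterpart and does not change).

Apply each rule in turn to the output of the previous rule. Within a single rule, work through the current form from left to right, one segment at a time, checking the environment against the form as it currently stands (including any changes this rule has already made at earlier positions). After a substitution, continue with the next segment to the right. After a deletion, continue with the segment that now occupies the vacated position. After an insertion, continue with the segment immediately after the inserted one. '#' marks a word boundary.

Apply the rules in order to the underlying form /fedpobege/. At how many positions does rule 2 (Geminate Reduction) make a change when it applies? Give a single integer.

0

1 Stop Lenition: [fedpobege] → [fedpovehe]
2 Geminate Reduction: no change — [fedpovehe]
3 Regressive Voicing Assimilation: [fedpovehe] → [fetpovehe]
Rule 2 changed 0 position(s).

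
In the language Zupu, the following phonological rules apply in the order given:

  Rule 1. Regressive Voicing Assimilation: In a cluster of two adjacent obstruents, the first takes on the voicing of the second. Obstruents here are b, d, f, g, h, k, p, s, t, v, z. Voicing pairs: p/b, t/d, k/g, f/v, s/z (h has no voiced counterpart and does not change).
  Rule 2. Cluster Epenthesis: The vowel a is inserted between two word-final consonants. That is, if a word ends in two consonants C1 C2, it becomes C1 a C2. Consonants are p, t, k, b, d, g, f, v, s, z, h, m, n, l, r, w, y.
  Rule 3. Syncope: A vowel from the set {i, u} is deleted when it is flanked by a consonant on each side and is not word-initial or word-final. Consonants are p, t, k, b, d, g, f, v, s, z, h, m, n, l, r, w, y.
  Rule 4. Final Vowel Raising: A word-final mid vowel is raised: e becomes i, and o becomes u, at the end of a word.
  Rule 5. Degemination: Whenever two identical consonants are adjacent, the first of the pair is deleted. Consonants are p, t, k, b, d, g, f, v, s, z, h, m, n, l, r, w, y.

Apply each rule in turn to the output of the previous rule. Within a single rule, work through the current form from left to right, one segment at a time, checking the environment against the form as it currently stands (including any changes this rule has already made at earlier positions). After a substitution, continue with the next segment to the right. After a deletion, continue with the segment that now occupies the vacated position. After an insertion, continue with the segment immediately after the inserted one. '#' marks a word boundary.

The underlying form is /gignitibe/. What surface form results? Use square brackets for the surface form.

[gntbi]

Rule 1 Regressive Voicing Assimilation: no change — [gignitibe]
Rule 2 Cluster Epenthesis: no change — [gignitibe]
Rule 3 Syncope: [gignitibe] → [ggntbe]
Rule 4 Final Vowel Raising: [ggntbe] → [ggntbi]
Rule 5 Degemination: [ggntbi] → [gntbi]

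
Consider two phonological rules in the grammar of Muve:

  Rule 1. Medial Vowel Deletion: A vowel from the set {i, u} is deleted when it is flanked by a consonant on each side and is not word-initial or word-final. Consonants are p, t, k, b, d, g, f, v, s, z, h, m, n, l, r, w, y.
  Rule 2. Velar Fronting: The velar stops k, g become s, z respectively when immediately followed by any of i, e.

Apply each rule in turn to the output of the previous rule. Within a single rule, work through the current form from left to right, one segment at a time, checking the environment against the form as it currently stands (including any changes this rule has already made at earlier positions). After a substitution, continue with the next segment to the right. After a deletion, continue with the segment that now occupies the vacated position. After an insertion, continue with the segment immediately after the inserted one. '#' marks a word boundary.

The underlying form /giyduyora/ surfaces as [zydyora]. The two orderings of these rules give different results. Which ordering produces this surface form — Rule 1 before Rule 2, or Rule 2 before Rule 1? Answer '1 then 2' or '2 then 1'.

2 then 1

Order 1 then 2:
  1 Medial Vowel Deletion: [giyduyora] → [gydyora]
  2 Velar Fronting: no change — [gydyora]
  result: [gydyora]
Order 2 then 1:
  2 Velar Fronting: [giyduyora] → [ziyduyora]
  1 Medial Vowel Deletion: [ziyduyora] → [zydyora]
  result: [zydyora]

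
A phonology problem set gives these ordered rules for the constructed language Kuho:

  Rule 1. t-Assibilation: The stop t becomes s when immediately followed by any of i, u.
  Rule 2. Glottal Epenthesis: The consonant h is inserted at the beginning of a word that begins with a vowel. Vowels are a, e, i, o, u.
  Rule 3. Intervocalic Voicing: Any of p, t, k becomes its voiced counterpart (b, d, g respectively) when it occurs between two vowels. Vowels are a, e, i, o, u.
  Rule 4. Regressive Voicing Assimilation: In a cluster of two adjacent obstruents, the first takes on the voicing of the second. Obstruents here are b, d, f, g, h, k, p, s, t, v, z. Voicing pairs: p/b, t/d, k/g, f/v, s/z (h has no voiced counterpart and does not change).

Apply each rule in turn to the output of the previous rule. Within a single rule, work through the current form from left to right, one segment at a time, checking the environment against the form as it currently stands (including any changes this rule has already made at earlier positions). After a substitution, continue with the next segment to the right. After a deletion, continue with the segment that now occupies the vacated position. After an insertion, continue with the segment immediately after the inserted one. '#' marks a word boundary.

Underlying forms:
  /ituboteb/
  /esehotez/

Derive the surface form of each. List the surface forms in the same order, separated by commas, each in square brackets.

[hisubodeb], [hesehodez]

/ituboteb/:
  Rule 1 t-Assibilation: [ituboteb] → [isuboteb]
  Rule 2 Glottal Epenthesis: [isuboteb] → [hisuboteb]
  Rule 3 Intervocalic Voicing: [hisuboteb] → [hisubodeb]
  Rule 4 Regressive Voicing Assimilation: no change — [hisubodeb]
/esehotez/:
  Rule 1 t-Assibilation: no change — [esehotez]
  Rule 2 Glottal Epenthesis: [esehotez] → [hesehotez]
  Rule 3 Intervocalic Voicing: [hesehotez] → [hesehodez]
  Rule 4 Regressive Voicing Assimilation: no change — [hesehodez]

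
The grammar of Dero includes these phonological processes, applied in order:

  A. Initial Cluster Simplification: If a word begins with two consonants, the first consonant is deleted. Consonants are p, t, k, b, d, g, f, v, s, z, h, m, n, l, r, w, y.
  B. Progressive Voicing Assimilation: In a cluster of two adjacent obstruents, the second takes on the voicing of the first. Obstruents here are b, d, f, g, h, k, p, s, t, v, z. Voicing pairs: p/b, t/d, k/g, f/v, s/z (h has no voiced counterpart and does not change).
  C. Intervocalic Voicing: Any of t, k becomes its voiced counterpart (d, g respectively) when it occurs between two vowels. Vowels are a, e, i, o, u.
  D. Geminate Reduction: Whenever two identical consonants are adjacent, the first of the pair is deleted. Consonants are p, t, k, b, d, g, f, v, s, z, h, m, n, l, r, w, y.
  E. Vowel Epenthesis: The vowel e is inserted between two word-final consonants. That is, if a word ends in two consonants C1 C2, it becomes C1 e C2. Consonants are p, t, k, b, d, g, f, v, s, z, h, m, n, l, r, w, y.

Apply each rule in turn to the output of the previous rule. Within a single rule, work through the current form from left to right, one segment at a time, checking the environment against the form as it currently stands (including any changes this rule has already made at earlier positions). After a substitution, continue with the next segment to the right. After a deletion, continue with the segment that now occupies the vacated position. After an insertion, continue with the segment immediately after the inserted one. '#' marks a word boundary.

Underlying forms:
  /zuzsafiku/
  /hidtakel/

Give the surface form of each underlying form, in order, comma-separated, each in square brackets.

/zuzsafiku/:
  A Initial Cluster Simplification: no change — [zuzsafiku]
  B Progressive Voicing Assimilation: [zuzsafiku] → [zuzzafiku]
  C Intervocalic Voicing: [zuzzafiku] → [zuzzafigu]
  D Geminate Reduction: [zuzzafigu] → [zuzafigu]
  E Vowel Epenthesis: no change — [zuzafigu]
/hidtakel/:
  A Initial Cluster Simplification: no change — [hidtakel]
  B Progressive Voicing Assimilation: [hidtakel] → [hiddakel]
  C Intervocalic Voicing: [hiddakel] → [hiddagel]
  D Geminate Reduction: [hiddagel] → [hidagel]
  E Vowel Epenthesis: no change — [hidagel]

[zuzafigu], [hidagel]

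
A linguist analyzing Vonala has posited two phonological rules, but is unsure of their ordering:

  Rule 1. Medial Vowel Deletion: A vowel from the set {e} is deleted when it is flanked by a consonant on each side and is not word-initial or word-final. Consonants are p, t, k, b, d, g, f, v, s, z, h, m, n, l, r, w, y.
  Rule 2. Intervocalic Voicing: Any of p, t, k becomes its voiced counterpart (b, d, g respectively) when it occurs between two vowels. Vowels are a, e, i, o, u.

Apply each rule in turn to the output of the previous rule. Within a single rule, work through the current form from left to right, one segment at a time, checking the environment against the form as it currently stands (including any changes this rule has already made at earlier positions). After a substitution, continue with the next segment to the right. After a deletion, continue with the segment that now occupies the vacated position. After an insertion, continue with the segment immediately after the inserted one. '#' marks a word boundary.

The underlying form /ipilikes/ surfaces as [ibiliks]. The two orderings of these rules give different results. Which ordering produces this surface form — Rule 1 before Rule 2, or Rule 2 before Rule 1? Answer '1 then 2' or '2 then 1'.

Order 1 then 2:
  1 Medial Vowel Deletion: [ipilikes] → [ipiliks]
  2 Intervocalic Voicing: [ipiliks] → [ibiliks]
  result: [ibiliks]
Order 2 then 1:
  2 Intervocalic Voicing: [ipilikes] → [ibiliges]
  1 Medial Vowel Deletion: [ibiliges] → [ibiligs]
  result: [ibiligs]

1 then 2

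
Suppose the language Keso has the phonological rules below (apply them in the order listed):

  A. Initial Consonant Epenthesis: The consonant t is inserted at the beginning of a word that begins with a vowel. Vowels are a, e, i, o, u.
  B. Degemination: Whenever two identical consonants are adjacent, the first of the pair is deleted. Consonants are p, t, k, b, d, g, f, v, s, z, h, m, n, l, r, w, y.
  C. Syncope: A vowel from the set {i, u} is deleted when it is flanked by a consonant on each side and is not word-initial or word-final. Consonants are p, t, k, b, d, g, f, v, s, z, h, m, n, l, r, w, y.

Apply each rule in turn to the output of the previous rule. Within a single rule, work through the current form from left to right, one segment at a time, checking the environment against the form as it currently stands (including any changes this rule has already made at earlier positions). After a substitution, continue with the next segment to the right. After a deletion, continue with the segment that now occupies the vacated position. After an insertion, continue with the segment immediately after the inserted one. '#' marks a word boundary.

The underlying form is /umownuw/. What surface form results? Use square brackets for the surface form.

A Initial Consonant Epenthesis: [umownuw] → [tumownuw]
B Degemination: no change — [tumownuw]
C Syncope: [tumownuw] → [tmownw]

[tmownw]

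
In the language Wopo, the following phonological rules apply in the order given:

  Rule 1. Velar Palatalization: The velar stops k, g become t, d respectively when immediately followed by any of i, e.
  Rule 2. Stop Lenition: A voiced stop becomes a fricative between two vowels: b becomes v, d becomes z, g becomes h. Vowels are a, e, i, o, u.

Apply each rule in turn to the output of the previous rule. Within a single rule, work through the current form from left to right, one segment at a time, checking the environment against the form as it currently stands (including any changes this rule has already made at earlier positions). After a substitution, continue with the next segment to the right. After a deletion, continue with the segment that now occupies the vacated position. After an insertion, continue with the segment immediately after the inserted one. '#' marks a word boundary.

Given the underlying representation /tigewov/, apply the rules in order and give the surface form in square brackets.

Rule 1 Velar Palatalization: [tigewov] → [tidewov]
Rule 2 Stop Lenition: [tidewov] → [tizewov]

[tizewov]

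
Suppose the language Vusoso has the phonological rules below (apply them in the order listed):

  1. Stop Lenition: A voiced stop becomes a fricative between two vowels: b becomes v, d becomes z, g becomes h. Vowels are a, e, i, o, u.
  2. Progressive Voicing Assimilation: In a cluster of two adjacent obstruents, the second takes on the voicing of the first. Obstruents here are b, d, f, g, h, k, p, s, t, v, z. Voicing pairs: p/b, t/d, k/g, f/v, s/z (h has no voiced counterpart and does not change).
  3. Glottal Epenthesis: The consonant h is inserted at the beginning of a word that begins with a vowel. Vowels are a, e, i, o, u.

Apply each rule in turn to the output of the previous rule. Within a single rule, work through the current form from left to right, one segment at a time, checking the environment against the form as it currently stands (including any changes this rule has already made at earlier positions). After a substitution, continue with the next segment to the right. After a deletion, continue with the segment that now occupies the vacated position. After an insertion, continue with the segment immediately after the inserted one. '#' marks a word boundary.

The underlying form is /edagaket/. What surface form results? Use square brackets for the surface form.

[hezahaket]

1 Stop Lenition: [edagaket] → [ezahaket]
2 Progressive Voicing Assimilation: no change — [ezahaket]
3 Glottal Epenthesis: [ezahaket] → [hezahaket]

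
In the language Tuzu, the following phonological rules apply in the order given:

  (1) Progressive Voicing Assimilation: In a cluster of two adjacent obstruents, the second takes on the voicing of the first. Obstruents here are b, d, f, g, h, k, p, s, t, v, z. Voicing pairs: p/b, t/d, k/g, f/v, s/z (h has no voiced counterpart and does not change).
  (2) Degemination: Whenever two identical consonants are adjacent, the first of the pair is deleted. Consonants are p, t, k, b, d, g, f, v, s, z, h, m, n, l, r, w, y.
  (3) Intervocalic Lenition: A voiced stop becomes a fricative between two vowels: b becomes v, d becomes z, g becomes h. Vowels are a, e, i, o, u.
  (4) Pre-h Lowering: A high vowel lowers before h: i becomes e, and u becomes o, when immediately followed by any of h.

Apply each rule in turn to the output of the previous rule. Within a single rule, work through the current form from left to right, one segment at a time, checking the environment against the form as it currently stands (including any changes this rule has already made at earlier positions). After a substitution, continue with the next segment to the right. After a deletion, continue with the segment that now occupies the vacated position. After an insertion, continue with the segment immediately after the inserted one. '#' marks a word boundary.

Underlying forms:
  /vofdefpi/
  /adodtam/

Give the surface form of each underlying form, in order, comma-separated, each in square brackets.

/vofdefpi/:
  (1) Progressive Voicing Assimilation: [vofdefpi] → [voftefpi]
  (2) Degemination: no change — [voftefpi]
  (3) Intervocalic Lenition: no change — [voftefpi]
  (4) Pre-h Lowering: no change — [voftefpi]
/adodtam/:
  (1) Progressive Voicing Assimilation: [adodtam] → [adoddam]
  (2) Degemination: [adoddam] → [adodam]
  (3) Intervocalic Lenition: [adodam] → [azozam]
  (4) Pre-h Lowering: no change — [azozam]

[voftefpi], [azozam]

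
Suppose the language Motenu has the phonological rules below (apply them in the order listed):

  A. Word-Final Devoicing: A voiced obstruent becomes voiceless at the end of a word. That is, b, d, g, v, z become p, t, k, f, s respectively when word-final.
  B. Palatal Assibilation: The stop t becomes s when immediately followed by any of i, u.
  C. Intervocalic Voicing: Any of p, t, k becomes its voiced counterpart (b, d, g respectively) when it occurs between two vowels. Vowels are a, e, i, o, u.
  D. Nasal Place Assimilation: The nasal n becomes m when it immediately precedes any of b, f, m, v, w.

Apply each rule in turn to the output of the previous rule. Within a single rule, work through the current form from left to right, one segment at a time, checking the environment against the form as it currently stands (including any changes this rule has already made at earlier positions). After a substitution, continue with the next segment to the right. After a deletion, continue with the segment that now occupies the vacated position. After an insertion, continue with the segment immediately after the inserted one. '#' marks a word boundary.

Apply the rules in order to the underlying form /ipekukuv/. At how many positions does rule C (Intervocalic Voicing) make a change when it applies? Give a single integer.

3

A Word-Final Devoicing: [ipekukuv] → [ipekukuf]
B Palatal Assibilation: no change — [ipekukuf]
C Intervocalic Voicing: [ipekukuf] → [ibeguguf]
D Nasal Place Assimilation: no change — [ibeguguf]
Rule C changed 3 position(s).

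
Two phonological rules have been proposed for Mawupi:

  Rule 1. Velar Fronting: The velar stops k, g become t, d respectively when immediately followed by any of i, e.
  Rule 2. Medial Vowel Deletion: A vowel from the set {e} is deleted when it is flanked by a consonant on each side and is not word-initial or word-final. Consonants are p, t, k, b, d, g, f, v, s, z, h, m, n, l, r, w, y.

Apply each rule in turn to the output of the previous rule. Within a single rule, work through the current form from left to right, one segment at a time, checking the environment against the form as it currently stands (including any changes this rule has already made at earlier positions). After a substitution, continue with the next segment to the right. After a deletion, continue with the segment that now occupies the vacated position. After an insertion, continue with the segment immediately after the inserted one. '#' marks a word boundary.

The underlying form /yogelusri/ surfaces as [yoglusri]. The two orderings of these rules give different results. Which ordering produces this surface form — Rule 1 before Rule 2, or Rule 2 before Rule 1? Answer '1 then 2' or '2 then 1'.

Order 1 then 2:
  1 Velar Fronting: [yogelusri] → [yodelusri]
  2 Medial Vowel Deletion: [yodelusri] → [yodlusri]
  result: [yodlusri]
Order 2 then 1:
  2 Medial Vowel Deletion: [yogelusri] → [yoglusri]
  1 Velar Fronting: no change — [yoglusri]
  result: [yoglusri]

2 then 1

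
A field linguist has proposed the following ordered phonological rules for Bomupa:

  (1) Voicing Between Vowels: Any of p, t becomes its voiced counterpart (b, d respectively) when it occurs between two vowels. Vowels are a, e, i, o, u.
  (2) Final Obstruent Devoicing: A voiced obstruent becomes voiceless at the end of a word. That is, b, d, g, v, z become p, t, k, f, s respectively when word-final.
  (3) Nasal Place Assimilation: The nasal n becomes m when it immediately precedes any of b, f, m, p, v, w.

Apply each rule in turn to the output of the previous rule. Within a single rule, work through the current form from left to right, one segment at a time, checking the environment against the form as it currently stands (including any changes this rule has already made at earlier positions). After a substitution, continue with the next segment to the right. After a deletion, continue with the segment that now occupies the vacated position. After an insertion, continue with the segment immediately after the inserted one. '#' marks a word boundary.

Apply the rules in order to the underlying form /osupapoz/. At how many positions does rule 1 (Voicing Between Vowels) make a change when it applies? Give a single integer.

2

(1) Voicing Between Vowels: [osupapoz] → [osubaboz]
(2) Final Obstruent Devoicing: [osubaboz] → [osubabos]
(3) Nasal Place Assimilation: no change — [osubabos]
Rule 1 changed 2 position(s).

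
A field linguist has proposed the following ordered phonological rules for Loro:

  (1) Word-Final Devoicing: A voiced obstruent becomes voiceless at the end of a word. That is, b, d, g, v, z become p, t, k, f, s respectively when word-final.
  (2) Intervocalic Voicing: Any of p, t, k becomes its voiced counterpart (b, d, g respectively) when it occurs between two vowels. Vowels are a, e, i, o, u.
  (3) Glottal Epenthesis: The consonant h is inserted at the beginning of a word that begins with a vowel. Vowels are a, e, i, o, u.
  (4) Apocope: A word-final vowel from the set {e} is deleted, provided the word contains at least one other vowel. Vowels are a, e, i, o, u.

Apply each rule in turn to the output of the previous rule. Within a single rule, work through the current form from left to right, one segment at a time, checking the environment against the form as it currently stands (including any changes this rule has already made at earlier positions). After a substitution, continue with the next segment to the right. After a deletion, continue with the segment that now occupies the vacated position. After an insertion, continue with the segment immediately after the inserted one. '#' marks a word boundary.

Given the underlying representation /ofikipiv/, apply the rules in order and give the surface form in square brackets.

(1) Word-Final Devoicing: [ofikipiv] → [ofikipif]
(2) Intervocalic Voicing: [ofikipif] → [ofigibif]
(3) Glottal Epenthesis: [ofigibif] → [hofigibif]
(4) Apocope: no change — [hofigibif]

[hofigibif]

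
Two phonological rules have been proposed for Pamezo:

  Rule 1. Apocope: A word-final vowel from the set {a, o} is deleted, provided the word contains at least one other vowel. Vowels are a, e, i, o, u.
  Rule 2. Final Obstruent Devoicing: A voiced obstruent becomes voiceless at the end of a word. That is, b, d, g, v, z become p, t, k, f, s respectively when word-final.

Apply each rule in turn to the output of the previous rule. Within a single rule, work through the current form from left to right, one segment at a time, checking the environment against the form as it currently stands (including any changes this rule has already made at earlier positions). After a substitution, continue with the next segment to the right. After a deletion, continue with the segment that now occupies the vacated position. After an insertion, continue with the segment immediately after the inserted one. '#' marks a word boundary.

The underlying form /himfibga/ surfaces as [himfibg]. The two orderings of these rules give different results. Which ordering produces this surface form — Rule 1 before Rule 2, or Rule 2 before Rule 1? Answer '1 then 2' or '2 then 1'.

Order 1 then 2:
  1 Apocope: [himfibga] → [himfibg]
  2 Final Obstruent Devoicing: [himfibg] → [himfibk]
  result: [himfibk]
Order 2 then 1:
  2 Final Obstruent Devoicing: no change — [himfibga]
  1 Apocope: [himfibga] → [himfibg]
  result: [himfibg]

2 then 1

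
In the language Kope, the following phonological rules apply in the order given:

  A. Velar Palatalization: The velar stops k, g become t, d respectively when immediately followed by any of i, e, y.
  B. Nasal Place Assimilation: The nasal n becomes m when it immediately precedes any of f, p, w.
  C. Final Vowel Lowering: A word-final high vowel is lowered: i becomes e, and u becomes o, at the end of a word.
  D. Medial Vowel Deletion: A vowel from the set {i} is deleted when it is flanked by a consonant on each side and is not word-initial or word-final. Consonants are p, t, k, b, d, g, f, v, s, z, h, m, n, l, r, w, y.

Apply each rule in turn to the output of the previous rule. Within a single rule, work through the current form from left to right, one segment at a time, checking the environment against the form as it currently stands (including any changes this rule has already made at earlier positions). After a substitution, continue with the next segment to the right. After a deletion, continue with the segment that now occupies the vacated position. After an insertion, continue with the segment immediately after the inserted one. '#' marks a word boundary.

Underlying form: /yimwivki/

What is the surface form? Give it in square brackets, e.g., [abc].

A Velar Palatalization: [yimwivki] → [yimwivti]
B Nasal Place Assimilation: no change — [yimwivti]
C Final Vowel Lowering: [yimwivti] → [yimwivte]
D Medial Vowel Deletion: [yimwivte] → [ymwvte]

[ymwvte]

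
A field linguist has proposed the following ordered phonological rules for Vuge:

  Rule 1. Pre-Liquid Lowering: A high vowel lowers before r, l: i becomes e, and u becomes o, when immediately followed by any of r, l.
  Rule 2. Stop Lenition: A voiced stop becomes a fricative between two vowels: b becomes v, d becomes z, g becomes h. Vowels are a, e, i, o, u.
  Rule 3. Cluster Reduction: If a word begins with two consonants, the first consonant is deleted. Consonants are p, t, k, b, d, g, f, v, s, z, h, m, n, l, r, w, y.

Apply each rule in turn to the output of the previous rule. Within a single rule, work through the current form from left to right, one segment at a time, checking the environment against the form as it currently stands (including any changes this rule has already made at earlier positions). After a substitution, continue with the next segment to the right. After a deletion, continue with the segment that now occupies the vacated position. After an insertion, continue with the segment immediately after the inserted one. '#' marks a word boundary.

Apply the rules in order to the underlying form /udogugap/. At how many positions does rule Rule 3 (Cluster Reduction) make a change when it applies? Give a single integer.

Rule 1 Pre-Liquid Lowering: no change — [udogugap]
Rule 2 Stop Lenition: [udogugap] → [uzohuhap]
Rule 3 Cluster Reduction: no change — [uzohuhap]
Rule Rule 3 changed 0 position(s).

0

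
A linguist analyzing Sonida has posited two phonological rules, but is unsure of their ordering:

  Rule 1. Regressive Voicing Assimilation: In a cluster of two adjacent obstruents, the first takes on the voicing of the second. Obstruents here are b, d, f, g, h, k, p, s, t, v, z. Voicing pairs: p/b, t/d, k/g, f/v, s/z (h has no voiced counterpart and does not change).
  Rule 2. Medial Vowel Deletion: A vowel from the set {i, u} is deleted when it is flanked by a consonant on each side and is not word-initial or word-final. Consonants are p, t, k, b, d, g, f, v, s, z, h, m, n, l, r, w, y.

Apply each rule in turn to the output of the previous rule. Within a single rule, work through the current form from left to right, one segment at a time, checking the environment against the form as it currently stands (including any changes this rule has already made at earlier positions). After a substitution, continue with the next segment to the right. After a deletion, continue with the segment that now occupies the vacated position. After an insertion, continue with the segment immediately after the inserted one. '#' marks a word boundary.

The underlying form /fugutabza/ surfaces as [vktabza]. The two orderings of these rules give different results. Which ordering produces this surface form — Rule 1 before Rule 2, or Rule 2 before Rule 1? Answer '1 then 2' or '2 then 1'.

Order 1 then 2:
  1 Regressive Voicing Assimilation: no change — [fugutabza]
  2 Medial Vowel Deletion: [fugutabza] → [fgtabza]
  result: [fgtabza]
Order 2 then 1:
  2 Medial Vowel Deletion: [fugutabza] → [fgtabza]
  1 Regressive Voicing Assimilation: [fgtabza] → [vktabza]
  result: [vktabza]

2 then 1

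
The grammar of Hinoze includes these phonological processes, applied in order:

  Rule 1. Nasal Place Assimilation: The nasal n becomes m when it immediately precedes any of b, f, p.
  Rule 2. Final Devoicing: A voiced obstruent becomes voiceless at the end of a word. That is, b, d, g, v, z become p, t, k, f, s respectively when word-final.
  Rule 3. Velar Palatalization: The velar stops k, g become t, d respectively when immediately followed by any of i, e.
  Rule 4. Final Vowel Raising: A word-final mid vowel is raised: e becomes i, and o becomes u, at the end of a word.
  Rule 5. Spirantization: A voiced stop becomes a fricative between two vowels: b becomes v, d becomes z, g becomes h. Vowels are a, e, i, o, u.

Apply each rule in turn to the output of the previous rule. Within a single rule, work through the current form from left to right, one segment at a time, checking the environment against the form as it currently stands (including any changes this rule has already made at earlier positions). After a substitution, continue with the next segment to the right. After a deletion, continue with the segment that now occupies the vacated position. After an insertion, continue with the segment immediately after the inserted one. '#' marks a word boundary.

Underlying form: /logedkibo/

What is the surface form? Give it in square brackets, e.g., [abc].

[lozedtivu]

Rule 1 Nasal Place Assimilation: no change — [logedkibo]
Rule 2 Final Devoicing: no change — [logedkibo]
Rule 3 Velar Palatalization: [logedkibo] → [lodedtibo]
Rule 4 Final Vowel Raising: [lodedtibo] → [lodedtibu]
Rule 5 Spirantization: [lodedtibu] → [lozedtivu]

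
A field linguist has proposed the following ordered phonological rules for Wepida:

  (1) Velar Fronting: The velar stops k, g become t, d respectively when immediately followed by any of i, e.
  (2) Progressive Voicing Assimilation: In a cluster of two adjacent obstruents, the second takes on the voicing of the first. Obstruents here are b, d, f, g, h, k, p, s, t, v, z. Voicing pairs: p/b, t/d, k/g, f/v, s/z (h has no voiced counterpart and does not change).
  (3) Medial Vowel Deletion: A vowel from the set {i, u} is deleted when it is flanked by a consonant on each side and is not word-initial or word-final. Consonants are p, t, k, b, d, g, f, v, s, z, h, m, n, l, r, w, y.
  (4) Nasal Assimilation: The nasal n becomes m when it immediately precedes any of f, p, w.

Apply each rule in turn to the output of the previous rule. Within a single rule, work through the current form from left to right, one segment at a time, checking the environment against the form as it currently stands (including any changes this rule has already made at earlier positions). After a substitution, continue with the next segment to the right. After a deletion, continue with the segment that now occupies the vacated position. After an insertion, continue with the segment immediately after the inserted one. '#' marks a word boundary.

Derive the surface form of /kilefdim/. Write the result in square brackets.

(1) Velar Fronting: [kilefdim] → [tilefdim]
(2) Progressive Voicing Assimilation: [tilefdim] → [tileftim]
(3) Medial Vowel Deletion: [tileftim] → [tleftm]
(4) Nasal Assimilation: no change — [tleftm]

[tleftm]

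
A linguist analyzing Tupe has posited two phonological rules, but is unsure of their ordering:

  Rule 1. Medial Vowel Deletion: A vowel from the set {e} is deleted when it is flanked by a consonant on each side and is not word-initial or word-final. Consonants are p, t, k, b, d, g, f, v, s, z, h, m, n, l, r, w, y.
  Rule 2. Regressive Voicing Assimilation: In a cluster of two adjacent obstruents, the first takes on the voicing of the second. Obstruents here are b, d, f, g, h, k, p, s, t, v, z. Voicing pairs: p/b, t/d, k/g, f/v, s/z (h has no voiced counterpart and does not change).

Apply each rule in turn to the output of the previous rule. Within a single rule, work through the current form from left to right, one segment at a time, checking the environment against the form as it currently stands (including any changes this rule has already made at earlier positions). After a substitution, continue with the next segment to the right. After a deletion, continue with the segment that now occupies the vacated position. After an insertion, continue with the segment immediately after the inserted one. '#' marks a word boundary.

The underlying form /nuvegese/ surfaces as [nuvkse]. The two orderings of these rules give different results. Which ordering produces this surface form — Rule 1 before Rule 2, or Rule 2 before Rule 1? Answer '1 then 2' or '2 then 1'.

Order 1 then 2:
  1 Medial Vowel Deletion: [nuvegese] → [nuvgse]
  2 Regressive Voicing Assimilation: [nuvgse] → [nuvkse]
  result: [nuvkse]
Order 2 then 1:
  2 Regressive Voicing Assimilation: no change — [nuvegese]
  1 Medial Vowel Deletion: [nuvegese] → [nuvgse]
  result: [nuvgse]

1 then 2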